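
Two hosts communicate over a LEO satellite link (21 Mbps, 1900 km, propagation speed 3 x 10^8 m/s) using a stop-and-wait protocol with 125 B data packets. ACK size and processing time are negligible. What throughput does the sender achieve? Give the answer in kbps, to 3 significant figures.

t_tx = L/R = 1000/21000000 = 4.7619e-05 s.
t_prop = 1900000/300000000 = 0.00633333 s; RTT = 0.0126667 s.
Cycle = t_tx + RTT = 0.0127143 s.
Throughput = L / cycle = 1000 / 0.0127143 = 78.7 kbps.

78.7 kbps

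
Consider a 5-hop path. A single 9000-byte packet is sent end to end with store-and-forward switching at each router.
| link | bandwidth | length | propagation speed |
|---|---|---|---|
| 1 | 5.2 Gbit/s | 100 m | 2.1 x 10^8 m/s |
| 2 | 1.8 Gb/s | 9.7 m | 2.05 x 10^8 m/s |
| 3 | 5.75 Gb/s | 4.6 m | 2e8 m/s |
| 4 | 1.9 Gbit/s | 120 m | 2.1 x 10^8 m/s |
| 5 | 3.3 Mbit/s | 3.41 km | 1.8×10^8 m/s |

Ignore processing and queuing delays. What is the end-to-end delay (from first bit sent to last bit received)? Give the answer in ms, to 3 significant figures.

21.9 ms

L = 9000 × 8 = 72000 bits.
Transmission delays (L/R per hop): 0.0138462, 0.04, 0.0125217, 0.0378947, 21.8182 ms; sum = 21.9224 ms.
Propagation delays (d/s per hop): 0.00047619, 4.73171e-05, 2.3e-05, 0.000571429, 0.0189444 ms; sum = 0.0200624 ms.
End-to-end = 21.9 ms.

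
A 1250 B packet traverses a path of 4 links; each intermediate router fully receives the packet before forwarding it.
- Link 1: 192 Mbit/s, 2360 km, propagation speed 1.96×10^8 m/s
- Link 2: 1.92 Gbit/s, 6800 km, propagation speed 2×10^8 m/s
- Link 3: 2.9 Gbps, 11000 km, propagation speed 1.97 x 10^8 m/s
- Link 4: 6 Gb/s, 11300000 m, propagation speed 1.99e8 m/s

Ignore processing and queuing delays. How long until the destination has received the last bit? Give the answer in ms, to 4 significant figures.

158.7 ms

L = 1250 × 8 = 10000 bits.
Transmission delays (L/R per hop): 0.0520833, 0.00520833, 0.00344828, 0.00166667 ms; sum = 0.0624066 ms.
Propagation delays (d/s per hop): 12.0408, 34, 55.8376, 56.7839 ms; sum = 158.662 ms.
End-to-end = 158.7 ms.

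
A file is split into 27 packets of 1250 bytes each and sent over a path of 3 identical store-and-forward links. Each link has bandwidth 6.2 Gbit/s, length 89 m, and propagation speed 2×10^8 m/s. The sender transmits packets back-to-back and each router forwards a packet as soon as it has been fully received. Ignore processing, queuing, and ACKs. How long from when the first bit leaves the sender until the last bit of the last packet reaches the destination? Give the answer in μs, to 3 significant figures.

Per-hop transmission t_tx = L/R = 10000/6200000000 = 1.6129 μs.
Per-hop propagation t_prop = 89/200000000 = 0.445 μs.
Pipeline fill: first packet needs 3·t_tx to clear all hops; remaining 26 packets each add one t_tx.
Total = (3+27-1)·t_tx + 3·t_prop = 29·1.6129 + 3·0.445 = 48.1 μs.

48.1 μs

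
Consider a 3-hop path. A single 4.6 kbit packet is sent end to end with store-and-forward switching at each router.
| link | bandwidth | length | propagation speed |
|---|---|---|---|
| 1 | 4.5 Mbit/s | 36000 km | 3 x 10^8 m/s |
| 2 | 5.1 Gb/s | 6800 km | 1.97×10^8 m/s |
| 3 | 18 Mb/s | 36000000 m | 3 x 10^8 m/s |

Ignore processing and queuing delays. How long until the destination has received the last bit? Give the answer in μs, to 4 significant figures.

275800 μs

L = 4600 bits.
Transmission delays (L/R per hop): 1022.22, 0.901961, 255.556 μs; sum = 1278.68 μs.
Propagation delays (d/s per hop): 120000, 34517.8, 120000 μs; sum = 274518 μs.
End-to-end = 275800 μs.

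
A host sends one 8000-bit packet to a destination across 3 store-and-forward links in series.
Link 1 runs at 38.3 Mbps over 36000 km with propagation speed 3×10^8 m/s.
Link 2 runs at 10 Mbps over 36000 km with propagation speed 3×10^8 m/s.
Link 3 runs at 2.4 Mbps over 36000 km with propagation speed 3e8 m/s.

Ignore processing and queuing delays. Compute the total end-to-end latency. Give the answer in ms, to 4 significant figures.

364.3 ms

Transmission delays (L/R per hop): 0.208877, 0.8, 3.33333 ms; sum = 4.34221 ms.
Propagation delays (d/s per hop): 120, 120, 120 ms; sum = 360 ms.
End-to-end = 364.3 ms.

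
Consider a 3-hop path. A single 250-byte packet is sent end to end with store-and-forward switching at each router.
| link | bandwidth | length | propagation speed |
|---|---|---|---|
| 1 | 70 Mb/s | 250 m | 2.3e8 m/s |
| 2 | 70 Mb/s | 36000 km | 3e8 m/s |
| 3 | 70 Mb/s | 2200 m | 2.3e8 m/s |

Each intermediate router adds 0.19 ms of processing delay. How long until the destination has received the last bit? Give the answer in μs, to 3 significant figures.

L = 250 × 8 = 2000 bits.
Transmission delay per hop = L/R = 2000/70000000 = 28.5714 μs; 3 hops → 85.7143 μs.
Propagation delays (d/s per hop): 1.08696, 120000, 9.56522 μs; sum = 120011 μs.
Processing at 2 router(s): 2 × 0.19 ms = 380 μs.
End-to-end = 120000 μs.

120000 μs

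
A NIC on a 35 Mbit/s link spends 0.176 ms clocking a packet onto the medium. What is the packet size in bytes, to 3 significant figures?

L = R × t_tx = 35000000 b/s × 0.000176 s = 6160 bits.
In bytes: 6160 / 8 = 770 bytes.

770 bytes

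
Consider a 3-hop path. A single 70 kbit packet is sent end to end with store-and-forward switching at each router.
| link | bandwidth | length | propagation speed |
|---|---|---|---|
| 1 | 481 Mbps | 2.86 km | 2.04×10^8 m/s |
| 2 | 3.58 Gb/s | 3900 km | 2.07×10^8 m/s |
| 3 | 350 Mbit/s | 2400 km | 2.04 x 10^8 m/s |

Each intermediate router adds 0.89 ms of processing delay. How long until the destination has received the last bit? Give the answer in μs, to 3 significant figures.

L = 70000 bits.
Transmission delays (L/R per hop): 145.53, 19.5531, 200 μs; sum = 365.083 μs.
Propagation delays (d/s per hop): 14.0196, 18840.6, 11764.7 μs; sum = 30619.3 μs.
Processing at 2 router(s): 2 × 0.89 ms = 1780 μs.
End-to-end = 32800 μs.

32800 μs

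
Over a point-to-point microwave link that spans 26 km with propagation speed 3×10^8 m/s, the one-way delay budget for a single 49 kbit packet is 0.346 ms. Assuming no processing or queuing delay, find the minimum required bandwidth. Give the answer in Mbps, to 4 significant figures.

188.9 Mbps

Propagation delay = 26000 / 300000000 = 0.0866667 ms.
Transmission budget = 0.346 − 0.0866667 = 0.259333 ms.
R ≥ L / t_tx = 49000 bits / 0.000259333 s = 188.9 Mbps.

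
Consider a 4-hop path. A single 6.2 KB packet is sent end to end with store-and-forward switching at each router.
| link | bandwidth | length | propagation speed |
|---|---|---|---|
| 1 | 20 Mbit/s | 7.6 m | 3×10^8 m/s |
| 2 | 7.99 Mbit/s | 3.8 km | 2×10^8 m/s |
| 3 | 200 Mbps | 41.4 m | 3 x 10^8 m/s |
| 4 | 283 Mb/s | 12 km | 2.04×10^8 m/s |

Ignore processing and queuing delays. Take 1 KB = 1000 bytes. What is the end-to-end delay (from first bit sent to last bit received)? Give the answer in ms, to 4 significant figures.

9.189 ms

L = 49600 bits.
Transmission delays (L/R per hop): 2.48, 6.20776, 0.248, 0.175265 ms; sum = 9.11102 ms.
Propagation delays (d/s per hop): 2.53333e-05, 0.019, 0.000138, 0.0588235 ms; sum = 0.0779869 ms.
End-to-end = 9.189 ms.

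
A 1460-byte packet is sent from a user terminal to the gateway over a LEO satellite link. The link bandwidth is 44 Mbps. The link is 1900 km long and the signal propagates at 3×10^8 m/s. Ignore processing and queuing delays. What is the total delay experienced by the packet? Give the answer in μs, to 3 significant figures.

L = 1460 × 8 = 11680 bits.
Transmission delay = L/R = 11680 / 44000000 = 265.455 μs.
Propagation delay = d/s = 1900000 m / 300000000 m/s = 6333.33 μs.
Total = 6600 μs.

6600 μs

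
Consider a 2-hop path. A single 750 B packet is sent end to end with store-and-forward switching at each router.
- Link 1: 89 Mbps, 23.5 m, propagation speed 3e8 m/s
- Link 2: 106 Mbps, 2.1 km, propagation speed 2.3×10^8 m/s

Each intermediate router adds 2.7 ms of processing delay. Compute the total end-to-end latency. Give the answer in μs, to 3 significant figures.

2830 μs

L = 750 × 8 = 6000 bits.
Transmission delays (L/R per hop): 67.4157, 56.6038 μs; sum = 124.02 μs.
Propagation delays (d/s per hop): 0.0783333, 9.13043 μs; sum = 9.20877 μs.
Processing at 1 router(s): 1 × 2.7 ms = 2700 μs.
End-to-end = 2830 μs.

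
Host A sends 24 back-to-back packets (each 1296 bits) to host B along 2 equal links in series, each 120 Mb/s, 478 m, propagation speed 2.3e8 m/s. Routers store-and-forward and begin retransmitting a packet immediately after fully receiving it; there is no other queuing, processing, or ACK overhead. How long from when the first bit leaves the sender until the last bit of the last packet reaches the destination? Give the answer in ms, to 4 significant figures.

Per-hop transmission t_tx = L/R = 1296/120000000 = 0.0108 ms.
Per-hop propagation t_prop = 478/2.3e+08 = 0.00207826 ms.
Pipeline fill: first packet needs 2·t_tx to clear all hops; remaining 23 packets each add one t_tx.
Total = (2+24-1)·t_tx + 2·t_prop = 25·0.0108 + 2·0.00207826 = 0.2742 ms.

0.2742 ms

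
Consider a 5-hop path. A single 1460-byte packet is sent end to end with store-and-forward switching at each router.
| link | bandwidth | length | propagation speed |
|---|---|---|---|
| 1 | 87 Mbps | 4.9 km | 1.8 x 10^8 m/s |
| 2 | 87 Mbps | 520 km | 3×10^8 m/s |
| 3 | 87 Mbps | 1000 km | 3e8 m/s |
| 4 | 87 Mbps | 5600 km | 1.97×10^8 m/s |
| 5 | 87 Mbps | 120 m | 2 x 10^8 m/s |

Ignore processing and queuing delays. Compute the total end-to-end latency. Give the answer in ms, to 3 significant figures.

34.2 ms

L = 1460 × 8 = 11680 bits.
Transmission delay per hop = L/R = 11680/87000000 = 0.134253 ms; 5 hops → 0.671264 ms.
Propagation delays (d/s per hop): 0.0272222, 1.73333, 3.33333, 28.4264, 0.0006 ms; sum = 33.5209 ms.
End-to-end = 34.2 ms.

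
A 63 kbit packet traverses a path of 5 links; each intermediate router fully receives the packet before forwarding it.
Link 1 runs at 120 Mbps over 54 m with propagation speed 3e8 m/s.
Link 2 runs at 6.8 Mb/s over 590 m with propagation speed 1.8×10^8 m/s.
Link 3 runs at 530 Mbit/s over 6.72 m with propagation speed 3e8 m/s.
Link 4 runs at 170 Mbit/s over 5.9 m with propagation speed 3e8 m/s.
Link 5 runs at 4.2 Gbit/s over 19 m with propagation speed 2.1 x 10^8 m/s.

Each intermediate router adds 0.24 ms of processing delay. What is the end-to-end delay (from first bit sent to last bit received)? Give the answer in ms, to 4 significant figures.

L = 63000 bits.
Transmission delays (L/R per hop): 0.525, 9.26471, 0.118868, 0.370588, 0.015 ms; sum = 10.2942 ms.
Propagation delays (d/s per hop): 0.00018, 0.00327778, 2.24e-05, 1.96667e-05, 9.04762e-05 ms; sum = 0.00359032 ms.
Processing at 4 router(s): 4 × 0.24 ms = 0.96 ms.
End-to-end = 11.26 ms.

11.26 ms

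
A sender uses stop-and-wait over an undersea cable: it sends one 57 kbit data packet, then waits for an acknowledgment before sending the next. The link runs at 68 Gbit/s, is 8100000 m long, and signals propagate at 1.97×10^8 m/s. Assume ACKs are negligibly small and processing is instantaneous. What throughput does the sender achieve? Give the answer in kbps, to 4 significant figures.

t_tx = L/R = 57000/68000000000 = 8.38235e-07 s.
t_prop = 8100000/197000000 = 0.0411168 s; RTT = 0.0822335 s.
Cycle = t_tx + RTT = 0.0822343 s.
Throughput = L / cycle = 57000 / 0.0822343 = 693.1 kbps.

693.1 kbps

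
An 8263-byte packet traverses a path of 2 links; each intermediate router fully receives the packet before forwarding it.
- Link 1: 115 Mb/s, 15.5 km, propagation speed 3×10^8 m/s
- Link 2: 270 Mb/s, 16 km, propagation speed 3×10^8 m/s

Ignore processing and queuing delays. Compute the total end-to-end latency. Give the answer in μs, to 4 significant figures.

L = 8263 × 8 = 66104 bits.
Transmission delays (L/R per hop): 574.817, 244.83 μs; sum = 819.647 μs.
Propagation delays (d/s per hop): 51.6667, 53.3333 μs; sum = 105 μs.
End-to-end = 924.6 μs.

924.6 μs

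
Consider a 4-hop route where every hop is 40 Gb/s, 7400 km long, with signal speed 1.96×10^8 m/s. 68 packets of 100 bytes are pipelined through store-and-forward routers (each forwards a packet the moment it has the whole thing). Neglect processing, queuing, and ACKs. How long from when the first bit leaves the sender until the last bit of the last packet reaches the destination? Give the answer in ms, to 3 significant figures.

151 ms

Per-hop transmission t_tx = L/R = 800/40000000000 = 2e-05 ms.
Per-hop propagation t_prop = 7400000/196000000 = 37.7551 ms.
Pipeline fill: first packet needs 4·t_tx to clear all hops; remaining 67 packets each add one t_tx.
Total = (4+68-1)·t_tx + 4·t_prop = 71·2e-05 + 4·37.7551 = 151 ms.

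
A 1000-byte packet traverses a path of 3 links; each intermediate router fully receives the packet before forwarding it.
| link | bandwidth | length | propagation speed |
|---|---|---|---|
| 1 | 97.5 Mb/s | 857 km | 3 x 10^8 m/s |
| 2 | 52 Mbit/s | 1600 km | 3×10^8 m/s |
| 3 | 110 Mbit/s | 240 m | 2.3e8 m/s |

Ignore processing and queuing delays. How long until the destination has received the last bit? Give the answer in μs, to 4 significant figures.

L = 1000 × 8 = 8000 bits.
Transmission delays (L/R per hop): 82.0513, 153.846, 72.7273 μs; sum = 308.625 μs.
Propagation delays (d/s per hop): 2856.67, 5333.33, 1.04348 μs; sum = 8191.04 μs.
End-to-end = 8500 μs.

8500 μs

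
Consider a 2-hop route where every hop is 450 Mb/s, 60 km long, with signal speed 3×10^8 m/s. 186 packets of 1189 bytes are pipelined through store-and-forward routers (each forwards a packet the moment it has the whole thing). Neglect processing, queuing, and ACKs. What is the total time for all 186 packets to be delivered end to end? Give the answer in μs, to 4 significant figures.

4353 μs

Per-hop transmission t_tx = L/R = 9512/450000000 = 21.1378 μs.
Per-hop propagation t_prop = 60000/300000000 = 200 μs.
Pipeline fill: first packet needs 2·t_tx to clear all hops; remaining 185 packets each add one t_tx.
Total = (2+186-1)·t_tx + 2·t_prop = 187·21.1378 + 2·200 = 4353 μs.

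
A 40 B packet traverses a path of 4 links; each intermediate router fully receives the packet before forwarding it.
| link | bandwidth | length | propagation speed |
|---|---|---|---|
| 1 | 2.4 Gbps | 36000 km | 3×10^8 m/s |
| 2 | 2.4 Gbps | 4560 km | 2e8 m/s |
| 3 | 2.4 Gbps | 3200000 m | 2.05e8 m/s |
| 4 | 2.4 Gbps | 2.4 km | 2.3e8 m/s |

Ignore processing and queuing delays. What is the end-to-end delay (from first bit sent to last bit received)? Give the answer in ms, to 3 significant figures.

L = 40 × 8 = 320 bits.
Transmission delay per hop = L/R = 320/2400000000 = 0.000133333 ms; 4 hops → 0.000533333 ms.
Propagation delays (d/s per hop): 120, 22.8, 15.6098, 0.0104348 ms; sum = 158.42 ms.
End-to-end = 158 ms.

158 ms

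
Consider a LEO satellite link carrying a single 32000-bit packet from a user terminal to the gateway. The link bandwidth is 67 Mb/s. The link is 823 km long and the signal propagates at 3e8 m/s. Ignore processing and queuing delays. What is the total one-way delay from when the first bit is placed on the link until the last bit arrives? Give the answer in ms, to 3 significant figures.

Transmission delay = L/R = 32000 / 67000000 = 0.477612 ms.
Propagation delay = d/s = 823000 m / 300000000 m/s = 2.74333 ms.
Total = 3.22 ms.

3.22 ms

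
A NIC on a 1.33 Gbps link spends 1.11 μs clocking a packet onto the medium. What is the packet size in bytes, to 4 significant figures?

L = R × t_tx = 1330000000 b/s × 1.11e-06 s = 1476.3 bits.
In bytes: 1476.3 / 8 = 184.5 bytes.

184.5 bytes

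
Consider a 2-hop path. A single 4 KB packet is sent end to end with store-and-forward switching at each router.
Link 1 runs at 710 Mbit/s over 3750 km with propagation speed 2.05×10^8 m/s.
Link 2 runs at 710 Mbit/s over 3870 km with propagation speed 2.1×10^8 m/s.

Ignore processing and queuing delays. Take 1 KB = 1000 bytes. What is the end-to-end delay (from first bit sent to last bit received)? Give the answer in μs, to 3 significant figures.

36800 μs

L = 32000 bits.
Transmission delay per hop = L/R = 32000/710000000 = 45.0704 μs; 2 hops → 90.1408 μs.
Propagation delays (d/s per hop): 18292.7, 18428.6 μs; sum = 36721.3 μs.
End-to-end = 36800 μs.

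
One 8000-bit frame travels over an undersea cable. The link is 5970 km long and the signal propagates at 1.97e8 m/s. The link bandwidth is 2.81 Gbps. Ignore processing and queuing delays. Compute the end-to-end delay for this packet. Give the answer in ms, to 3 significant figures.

Transmission delay = L/R = 8000 / 2810000000 = 0.00284698 ms.
Propagation delay = d/s = 5970000 m / 197000000 m/s = 30.3046 ms.
Total = 30.3 ms.

30.3 ms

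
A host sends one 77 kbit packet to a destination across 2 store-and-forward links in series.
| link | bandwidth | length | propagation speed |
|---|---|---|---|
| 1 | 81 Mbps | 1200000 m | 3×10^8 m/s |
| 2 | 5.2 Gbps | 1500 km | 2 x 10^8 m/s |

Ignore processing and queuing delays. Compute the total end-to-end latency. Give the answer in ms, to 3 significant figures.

L = 77000 bits.
Transmission delays (L/R per hop): 0.950617, 0.0148077 ms; sum = 0.965425 ms.
Propagation delays (d/s per hop): 4, 7.5 ms; sum = 11.5 ms.
End-to-end = 12.5 ms.

12.5 ms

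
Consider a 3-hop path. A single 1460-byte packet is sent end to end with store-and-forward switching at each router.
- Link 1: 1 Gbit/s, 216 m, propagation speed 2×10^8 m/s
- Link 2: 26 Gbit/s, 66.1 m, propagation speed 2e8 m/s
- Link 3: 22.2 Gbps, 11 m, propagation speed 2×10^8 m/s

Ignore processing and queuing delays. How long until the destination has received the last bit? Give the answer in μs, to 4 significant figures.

L = 1460 × 8 = 11680 bits.
Transmission delays (L/R per hop): 11.68, 0.449231, 0.526126 μs; sum = 12.6554 μs.
Propagation delays (d/s per hop): 1.08, 0.3305, 0.055 μs; sum = 1.4655 μs.
End-to-end = 14.12 μs.

14.12 μs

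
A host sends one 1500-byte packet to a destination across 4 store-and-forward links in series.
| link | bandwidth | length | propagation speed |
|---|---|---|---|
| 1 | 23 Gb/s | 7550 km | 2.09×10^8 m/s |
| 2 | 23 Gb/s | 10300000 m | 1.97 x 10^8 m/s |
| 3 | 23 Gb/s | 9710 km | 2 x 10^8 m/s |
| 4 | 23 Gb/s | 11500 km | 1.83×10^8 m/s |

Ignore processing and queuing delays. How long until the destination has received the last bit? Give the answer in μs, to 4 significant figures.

199800 μs

L = 1500 × 8 = 12000 bits.
Transmission delay per hop = L/R = 12000/23000000000 = 0.521739 μs; 4 hops → 2.08696 μs.
Propagation delays (d/s per hop): 36124.4, 52284.3, 48550, 62841.5 μs; sum = 199800 μs.
End-to-end = 199800 μs.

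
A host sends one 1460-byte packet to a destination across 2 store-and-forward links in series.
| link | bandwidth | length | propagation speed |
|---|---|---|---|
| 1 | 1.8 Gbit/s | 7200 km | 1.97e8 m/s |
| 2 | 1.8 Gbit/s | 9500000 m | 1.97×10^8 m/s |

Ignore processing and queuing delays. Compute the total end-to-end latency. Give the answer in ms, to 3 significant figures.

84.8 ms

L = 1460 × 8 = 11680 bits.
Transmission delay per hop = L/R = 11680/1800000000 = 0.00648889 ms; 2 hops → 0.0129778 ms.
Propagation delays (d/s per hop): 36.5482, 48.2234 ms; sum = 84.7716 ms.
End-to-end = 84.8 ms.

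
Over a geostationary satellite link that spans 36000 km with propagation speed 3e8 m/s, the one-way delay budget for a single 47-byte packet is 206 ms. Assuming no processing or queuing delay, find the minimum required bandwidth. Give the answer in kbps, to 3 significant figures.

4.37 kbps

L = 376 bits.
Propagation delay = 36000000 / 300000000 = 120 ms.
Transmission budget = 206 − 120 = 86 ms.
R ≥ L / t_tx = 376 bits / 0.086 s = 4.37 kbps.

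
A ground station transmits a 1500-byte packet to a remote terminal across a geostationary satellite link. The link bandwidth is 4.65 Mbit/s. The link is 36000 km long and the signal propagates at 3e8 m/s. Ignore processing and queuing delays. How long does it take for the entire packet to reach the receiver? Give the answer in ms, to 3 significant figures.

123 ms

L = 1500 × 8 = 12000 bits.
Transmission delay = L/R = 12000 / 4650000 = 2.58065 ms.
Propagation delay = d/s = 36000000 m / 300000000 m/s = 120 ms.
Total = 123 ms.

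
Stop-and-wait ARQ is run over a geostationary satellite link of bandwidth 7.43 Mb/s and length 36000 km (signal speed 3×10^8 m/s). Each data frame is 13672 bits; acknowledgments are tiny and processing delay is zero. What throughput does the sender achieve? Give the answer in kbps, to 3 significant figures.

56.5 kbps

t_tx = L/R = 13672/7430000 = 0.00184011 s.
t_prop = 36000000/300000000 = 0.12 s; RTT = 0.24 s.
Cycle = t_tx + RTT = 0.24184 s.
Throughput = L / cycle = 13672 / 0.24184 = 56.5 kbps.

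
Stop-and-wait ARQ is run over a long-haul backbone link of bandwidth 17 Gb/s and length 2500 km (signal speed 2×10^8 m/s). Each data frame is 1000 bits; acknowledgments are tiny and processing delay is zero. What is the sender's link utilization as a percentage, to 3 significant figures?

t_tx = L/R = 1000/17000000000 = 5.88235e-08 s.
t_prop = 2500000/200000000 = 0.0125 s; RTT = 0.025 s.
Cycle = t_tx + RTT = 0.0250001 s.
Utilization = t_tx / cycle = 5.88235e-08/0.0250001 = 0.000235 %.

0.000235 %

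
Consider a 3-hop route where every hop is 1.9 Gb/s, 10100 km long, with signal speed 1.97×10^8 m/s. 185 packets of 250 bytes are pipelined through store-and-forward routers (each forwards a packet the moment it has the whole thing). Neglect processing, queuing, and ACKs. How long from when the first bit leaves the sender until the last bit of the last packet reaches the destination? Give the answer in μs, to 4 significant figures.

Per-hop transmission t_tx = L/R = 2000/1900000000 = 1.05263 μs.
Per-hop propagation t_prop = 10100000/197000000 = 51269 μs.
Pipeline fill: first packet needs 3·t_tx to clear all hops; remaining 184 packets each add one t_tx.
Total = (3+185-1)·t_tx + 3·t_prop = 187·1.05263 + 3·51269 = 154000 μs.

154000 μs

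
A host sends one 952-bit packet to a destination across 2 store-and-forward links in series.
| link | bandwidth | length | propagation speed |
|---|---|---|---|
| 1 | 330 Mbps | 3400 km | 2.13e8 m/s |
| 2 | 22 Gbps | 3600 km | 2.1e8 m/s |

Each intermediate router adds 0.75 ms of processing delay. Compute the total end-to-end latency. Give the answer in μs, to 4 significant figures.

33860 μs

Transmission delays (L/R per hop): 2.88485, 0.0432727 μs; sum = 2.92812 μs.
Propagation delays (d/s per hop): 15962.4, 17142.9 μs; sum = 33105.3 μs.
Processing at 1 router(s): 1 × 0.75 ms = 750 μs.
End-to-end = 33860 μs.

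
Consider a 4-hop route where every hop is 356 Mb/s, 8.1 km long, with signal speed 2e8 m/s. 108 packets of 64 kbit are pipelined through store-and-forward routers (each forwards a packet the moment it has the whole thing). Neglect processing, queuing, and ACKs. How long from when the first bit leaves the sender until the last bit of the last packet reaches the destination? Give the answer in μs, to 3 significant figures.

20100 μs

Per-hop transmission t_tx = L/R = 64000/356000000 = 179.775 μs.
Per-hop propagation t_prop = 8100/200000000 = 40.5 μs.
Pipeline fill: first packet needs 4·t_tx to clear all hops; remaining 107 packets each add one t_tx.
Total = (4+108-1)·t_tx + 4·t_prop = 111·179.775 + 4·40.5 = 20100 μs.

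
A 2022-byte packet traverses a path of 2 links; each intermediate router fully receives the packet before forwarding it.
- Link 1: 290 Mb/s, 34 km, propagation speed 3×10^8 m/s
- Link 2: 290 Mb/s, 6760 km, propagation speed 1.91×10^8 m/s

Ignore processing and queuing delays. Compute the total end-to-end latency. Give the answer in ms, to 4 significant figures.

L = 2022 × 8 = 16176 bits.
Transmission delay per hop = L/R = 16176/290000000 = 0.0557793 ms; 2 hops → 0.111559 ms.
Propagation delays (d/s per hop): 0.113333, 35.3927 ms; sum = 35.506 ms.
End-to-end = 35.62 ms.

35.62 ms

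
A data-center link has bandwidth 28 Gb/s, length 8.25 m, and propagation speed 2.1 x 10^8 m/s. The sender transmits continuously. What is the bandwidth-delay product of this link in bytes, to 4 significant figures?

Propagation delay = 8.25 / 210000000 = 3.92857e-08 s.
BDP = R × t_prop = 28000000000 × 3.92857e-08 = 1100 bits.
In bytes: 1100/8 = 137.5 bytes.

137.5 bytes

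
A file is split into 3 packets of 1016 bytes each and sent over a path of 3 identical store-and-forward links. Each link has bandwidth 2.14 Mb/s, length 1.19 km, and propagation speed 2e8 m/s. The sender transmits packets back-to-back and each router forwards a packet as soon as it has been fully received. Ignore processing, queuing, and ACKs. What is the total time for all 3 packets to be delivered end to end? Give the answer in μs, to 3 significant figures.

Per-hop transmission t_tx = L/R = 8128/2140000 = 3798.13 μs.
Per-hop propagation t_prop = 1190/200000000 = 5.95 μs.
Pipeline fill: first packet needs 3·t_tx to clear all hops; remaining 2 packets each add one t_tx.
Total = (3+3-1)·t_tx + 3·t_prop = 5·3798.13 + 3·5.95 = 19000 μs.

19000 μs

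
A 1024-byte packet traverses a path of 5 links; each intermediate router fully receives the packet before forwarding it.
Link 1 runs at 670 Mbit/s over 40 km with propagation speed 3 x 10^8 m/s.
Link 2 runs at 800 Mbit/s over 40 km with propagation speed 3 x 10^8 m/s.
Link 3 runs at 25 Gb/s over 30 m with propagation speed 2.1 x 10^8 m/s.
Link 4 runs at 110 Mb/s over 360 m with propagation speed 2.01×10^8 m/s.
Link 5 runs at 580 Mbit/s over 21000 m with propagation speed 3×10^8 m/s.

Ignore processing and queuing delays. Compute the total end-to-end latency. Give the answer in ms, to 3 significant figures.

0.450 ms

L = 1024 × 8 = 8192 bits.
Transmission delays (L/R per hop): 0.0122269, 0.01024, 0.00032768, 0.0744727, 0.0141241 ms; sum = 0.111391 ms.
Propagation delays (d/s per hop): 0.133333, 0.133333, 0.000142857, 0.00179104, 0.07 ms; sum = 0.338601 ms.
End-to-end = 0.450 ms.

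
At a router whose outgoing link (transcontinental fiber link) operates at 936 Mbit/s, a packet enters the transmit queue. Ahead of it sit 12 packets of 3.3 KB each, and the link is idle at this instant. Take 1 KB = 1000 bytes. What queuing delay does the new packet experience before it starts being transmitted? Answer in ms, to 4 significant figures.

0.3385 ms

Each queued packet: L/R = 26400/936000000 = 0.0282051 ms.
12 queued → 0.338462 ms.
Queuing delay = 0.3385 ms.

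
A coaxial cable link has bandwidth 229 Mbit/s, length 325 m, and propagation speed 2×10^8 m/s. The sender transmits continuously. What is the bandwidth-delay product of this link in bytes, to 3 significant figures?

Propagation delay = 325 / 200000000 = 1.625e-06 s.
BDP = R × t_prop = 229000000 × 1.625e-06 = 372.125 bits.
In bytes: 372.125/8 = 46.5 bytes.

46.5 bytes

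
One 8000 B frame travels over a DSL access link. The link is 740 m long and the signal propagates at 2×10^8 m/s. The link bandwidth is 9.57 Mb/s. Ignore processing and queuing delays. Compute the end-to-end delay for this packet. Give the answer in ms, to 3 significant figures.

6.69 ms

L = 8000 × 8 = 64000 bits.
Transmission delay = L/R = 64000 / 9570000 = 6.68757 ms.
Propagation delay = d/s = 740 m / 200000000 m/s = 0.0037 ms.
Total = 6.69 ms.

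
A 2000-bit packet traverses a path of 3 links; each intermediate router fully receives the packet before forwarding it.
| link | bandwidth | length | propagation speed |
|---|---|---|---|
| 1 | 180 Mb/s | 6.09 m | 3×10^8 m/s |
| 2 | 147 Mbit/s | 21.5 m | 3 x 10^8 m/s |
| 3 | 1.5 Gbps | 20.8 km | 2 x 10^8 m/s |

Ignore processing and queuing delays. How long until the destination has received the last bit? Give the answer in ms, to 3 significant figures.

0.130 ms

Transmission delays (L/R per hop): 0.0111111, 0.0136054, 0.00133333 ms; sum = 0.0260499 ms.
Propagation delays (d/s per hop): 2.03e-05, 7.16667e-05, 0.104 ms; sum = 0.104092 ms.
End-to-end = 0.130 ms.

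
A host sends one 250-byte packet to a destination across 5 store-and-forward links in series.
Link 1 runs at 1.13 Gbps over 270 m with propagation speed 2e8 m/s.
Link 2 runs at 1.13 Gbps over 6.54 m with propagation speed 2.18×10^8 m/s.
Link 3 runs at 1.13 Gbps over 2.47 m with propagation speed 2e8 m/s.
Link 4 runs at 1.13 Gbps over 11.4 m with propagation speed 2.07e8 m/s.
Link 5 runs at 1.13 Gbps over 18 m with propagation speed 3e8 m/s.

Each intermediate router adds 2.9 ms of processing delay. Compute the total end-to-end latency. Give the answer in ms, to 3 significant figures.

11.6 ms

L = 250 × 8 = 2000 bits.
Transmission delay per hop = L/R = 2000/1130000000 = 0.00176991 ms; 5 hops → 0.00884956 ms.
Propagation delays (d/s per hop): 0.00135, 3e-05, 1.235e-05, 5.50725e-05, 6e-05 ms; sum = 0.00150742 ms.
Processing at 4 router(s): 4 × 2.9 ms = 11.6 ms.
End-to-end = 11.6 ms.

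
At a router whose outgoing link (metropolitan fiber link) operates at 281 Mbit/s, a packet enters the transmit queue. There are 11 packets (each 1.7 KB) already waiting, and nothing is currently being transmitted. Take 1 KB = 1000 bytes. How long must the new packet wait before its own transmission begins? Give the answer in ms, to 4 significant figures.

Each queued packet: L/R = 13600/281000000 = 0.0483986 ms.
11 queued → 0.532384 ms.
Queuing delay = 0.5324 ms.

0.5324 ms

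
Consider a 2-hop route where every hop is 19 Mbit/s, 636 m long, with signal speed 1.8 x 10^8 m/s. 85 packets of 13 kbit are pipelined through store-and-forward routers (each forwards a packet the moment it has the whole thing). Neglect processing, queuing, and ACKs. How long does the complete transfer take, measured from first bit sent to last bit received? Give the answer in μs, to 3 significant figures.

58800 μs

Per-hop transmission t_tx = L/R = 13000/19000000 = 684.211 μs.
Per-hop propagation t_prop = 636/180000000 = 3.53333 μs.
Pipeline fill: first packet needs 2·t_tx to clear all hops; remaining 84 packets each add one t_tx.
Total = (2+85-1)·t_tx + 2·t_prop = 86·684.211 + 2·3.53333 = 58800 μs.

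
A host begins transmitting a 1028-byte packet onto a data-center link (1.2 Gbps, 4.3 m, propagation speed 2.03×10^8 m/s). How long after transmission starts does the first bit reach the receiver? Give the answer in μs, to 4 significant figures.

0.02118 μs

First bit experiences only propagation delay: d/s = 4.3/2.03e+08 = 0.02118 μs.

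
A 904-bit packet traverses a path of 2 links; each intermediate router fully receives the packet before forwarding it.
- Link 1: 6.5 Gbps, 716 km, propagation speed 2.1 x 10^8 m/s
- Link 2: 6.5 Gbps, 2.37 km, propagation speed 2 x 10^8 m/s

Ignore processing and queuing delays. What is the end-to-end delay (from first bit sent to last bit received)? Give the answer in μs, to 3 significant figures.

3420 μs

Transmission delay per hop = L/R = 904/6500000000 = 0.139077 μs; 2 hops → 0.278154 μs.
Propagation delays (d/s per hop): 3409.52, 11.85 μs; sum = 3421.37 μs.
End-to-end = 3420 μs.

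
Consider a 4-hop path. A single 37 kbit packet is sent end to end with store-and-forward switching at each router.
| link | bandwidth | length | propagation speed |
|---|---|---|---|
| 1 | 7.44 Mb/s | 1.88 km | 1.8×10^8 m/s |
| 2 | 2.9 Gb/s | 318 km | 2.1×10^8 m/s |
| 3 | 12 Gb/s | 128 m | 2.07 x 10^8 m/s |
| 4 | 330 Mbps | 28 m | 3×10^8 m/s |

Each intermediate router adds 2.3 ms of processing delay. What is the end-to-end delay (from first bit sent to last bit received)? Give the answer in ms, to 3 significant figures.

13.5 ms

L = 37000 bits.
Transmission delays (L/R per hop): 4.97312, 0.0127586, 0.00308333, 0.112121 ms; sum = 5.10108 ms.
Propagation delays (d/s per hop): 0.0104444, 1.51429, 0.000618357, 9.33333e-05 ms; sum = 1.52544 ms.
Processing at 3 router(s): 3 × 2.3 ms = 6.9 ms.
End-to-end = 13.5 ms.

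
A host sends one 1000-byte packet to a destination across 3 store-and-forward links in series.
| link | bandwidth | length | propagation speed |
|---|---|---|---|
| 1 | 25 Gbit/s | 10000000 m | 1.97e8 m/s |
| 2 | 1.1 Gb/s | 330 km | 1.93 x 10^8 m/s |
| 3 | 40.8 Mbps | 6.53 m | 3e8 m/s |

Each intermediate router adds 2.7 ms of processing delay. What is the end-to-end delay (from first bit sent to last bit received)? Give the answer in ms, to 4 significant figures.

L = 1000 × 8 = 8000 bits.
Transmission delays (L/R per hop): 0.00032, 0.00727273, 0.196078 ms; sum = 0.203671 ms.
Propagation delays (d/s per hop): 50.7614, 1.70984, 2.17667e-05 ms; sum = 52.4713 ms.
Processing at 2 router(s): 2 × 2.7 ms = 5.4 ms.
End-to-end = 58.07 ms.

58.07 ms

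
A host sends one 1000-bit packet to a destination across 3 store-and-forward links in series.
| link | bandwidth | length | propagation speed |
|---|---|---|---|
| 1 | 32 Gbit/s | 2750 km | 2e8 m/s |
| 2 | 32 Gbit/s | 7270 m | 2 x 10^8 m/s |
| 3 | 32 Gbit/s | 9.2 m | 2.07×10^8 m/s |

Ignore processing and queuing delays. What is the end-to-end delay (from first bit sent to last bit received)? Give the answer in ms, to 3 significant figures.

13.8 ms

Transmission delay per hop = L/R = 1000/32000000000 = 3.125e-05 ms; 3 hops → 9.375e-05 ms.
Propagation delays (d/s per hop): 13.75, 0.03635, 4.44444e-05 ms; sum = 13.7864 ms.
End-to-end = 13.8 ms.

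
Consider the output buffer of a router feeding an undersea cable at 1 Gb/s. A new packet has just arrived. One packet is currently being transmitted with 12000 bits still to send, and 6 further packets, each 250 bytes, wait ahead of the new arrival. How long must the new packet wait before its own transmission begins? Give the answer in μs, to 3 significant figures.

Each queued packet: L/R = 2000/1000000000 = 2 μs.
6 queued → 12 μs.
Plus remaining 12000 bits of current packet: 12 μs.
Queuing delay = 24.0 μs.

24.0 μs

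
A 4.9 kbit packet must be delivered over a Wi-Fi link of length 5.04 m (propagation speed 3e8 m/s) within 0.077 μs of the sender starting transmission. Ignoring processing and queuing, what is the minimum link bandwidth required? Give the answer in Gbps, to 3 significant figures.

81.4 Gbps

Propagation delay = 5.04 / 300000000 = 0.0168 μs.
Transmission budget = 0.077 − 0.0168 = 0.0602 μs.
R ≥ L / t_tx = 4900 bits / 6.02e-08 s = 81.4 Gbps.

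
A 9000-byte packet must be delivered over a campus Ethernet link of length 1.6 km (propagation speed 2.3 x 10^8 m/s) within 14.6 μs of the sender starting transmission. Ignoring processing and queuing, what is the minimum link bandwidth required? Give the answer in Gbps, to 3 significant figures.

L = 72000 bits.
Propagation delay = 1600 / 2.3e+08 = 6.95652 μs.
Transmission budget = 14.6 − 6.95652 = 7.64348 μs.
R ≥ L / t_tx = 72000 bits / 7.64348e-06 s = 9.42 Gbps.

9.42 Gbps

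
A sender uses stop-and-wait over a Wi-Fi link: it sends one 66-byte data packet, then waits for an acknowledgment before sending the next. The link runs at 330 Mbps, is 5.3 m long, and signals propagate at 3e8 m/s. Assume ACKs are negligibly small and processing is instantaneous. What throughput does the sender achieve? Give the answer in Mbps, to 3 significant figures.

t_tx = L/R = 528/330000000 = 1.6e-06 s.
t_prop = 5.3/300000000 = 1.76667e-08 s; RTT = 3.53333e-08 s.
Cycle = t_tx + RTT = 1.63533e-06 s.
Throughput = L / cycle = 528 / 1.63533e-06 = 323 Mbps.

323 Mbps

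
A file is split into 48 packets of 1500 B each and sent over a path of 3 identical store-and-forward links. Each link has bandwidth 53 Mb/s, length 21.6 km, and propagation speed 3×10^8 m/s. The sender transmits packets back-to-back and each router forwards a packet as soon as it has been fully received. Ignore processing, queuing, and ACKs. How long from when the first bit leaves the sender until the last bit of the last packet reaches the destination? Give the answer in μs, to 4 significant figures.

Per-hop transmission t_tx = L/R = 12000/53000000 = 226.415 μs.
Per-hop propagation t_prop = 21600/300000000 = 72 μs.
Pipeline fill: first packet needs 3·t_tx to clear all hops; remaining 47 packets each add one t_tx.
Total = (3+48-1)·t_tx + 3·t_prop = 50·226.415 + 3·72 = 11540 μs.

11540 μs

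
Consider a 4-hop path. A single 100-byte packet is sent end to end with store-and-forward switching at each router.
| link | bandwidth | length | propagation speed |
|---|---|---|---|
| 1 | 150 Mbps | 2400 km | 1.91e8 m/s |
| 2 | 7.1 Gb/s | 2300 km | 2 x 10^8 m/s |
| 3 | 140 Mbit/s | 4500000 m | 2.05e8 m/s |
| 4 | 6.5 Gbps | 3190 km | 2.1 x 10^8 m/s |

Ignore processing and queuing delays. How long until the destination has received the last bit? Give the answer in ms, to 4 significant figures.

61.22 ms

L = 100 × 8 = 800 bits.
Transmission delays (L/R per hop): 0.00533333, 0.000112676, 0.00571429, 0.000123077 ms; sum = 0.0112834 ms.
Propagation delays (d/s per hop): 12.5654, 11.5, 21.9512, 15.1905 ms; sum = 61.2071 ms.
End-to-end = 61.22 ms.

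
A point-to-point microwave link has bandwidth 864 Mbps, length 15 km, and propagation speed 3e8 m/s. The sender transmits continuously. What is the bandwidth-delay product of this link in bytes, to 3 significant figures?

Propagation delay = 15000 / 300000000 = 5e-05 s.
BDP = R × t_prop = 864000000 × 5e-05 = 43200 bits.
In bytes: 43200/8 = 5400 bytes.

5400 bytes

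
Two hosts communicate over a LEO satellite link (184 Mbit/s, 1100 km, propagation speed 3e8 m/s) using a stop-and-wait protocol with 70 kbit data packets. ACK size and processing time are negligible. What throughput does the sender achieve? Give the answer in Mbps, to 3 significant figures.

9.07 Mbps

t_tx = L/R = 70000/184000000 = 0.000380435 s.
t_prop = 1100000/300000000 = 0.00366667 s; RTT = 0.00733333 s.
Cycle = t_tx + RTT = 0.00771377 s.
Throughput = L / cycle = 70000 / 0.00771377 = 9.07 Mbps.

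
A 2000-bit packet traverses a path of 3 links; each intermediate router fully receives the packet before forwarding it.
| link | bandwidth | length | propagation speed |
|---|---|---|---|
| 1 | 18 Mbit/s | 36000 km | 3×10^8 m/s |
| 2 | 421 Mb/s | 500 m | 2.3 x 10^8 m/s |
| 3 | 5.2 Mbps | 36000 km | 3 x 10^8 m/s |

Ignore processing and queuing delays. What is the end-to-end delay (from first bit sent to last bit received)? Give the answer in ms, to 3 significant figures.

Transmission delays (L/R per hop): 0.111111, 0.00475059, 0.384615 ms; sum = 0.500477 ms.
Propagation delays (d/s per hop): 120, 0.00217391, 120 ms; sum = 240.002 ms.
End-to-end = 241 ms.

241 ms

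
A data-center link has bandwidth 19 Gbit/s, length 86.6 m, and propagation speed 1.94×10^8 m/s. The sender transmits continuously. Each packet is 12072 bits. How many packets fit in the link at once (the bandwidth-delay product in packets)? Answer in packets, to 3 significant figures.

0.703 packets

Propagation delay = 86.6 / 194000000 = 4.46392e-07 s.
BDP = R × t_prop = 19000000000 × 4.46392e-07 = 8481.44 bits.
In packets of 12072 bits: 0.703 packets.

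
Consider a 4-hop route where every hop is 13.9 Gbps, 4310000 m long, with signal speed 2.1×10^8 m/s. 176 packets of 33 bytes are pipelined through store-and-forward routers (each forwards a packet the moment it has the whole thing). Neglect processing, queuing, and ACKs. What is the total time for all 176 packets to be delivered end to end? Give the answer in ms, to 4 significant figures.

82.10 ms

Per-hop transmission t_tx = L/R = 264/13900000000 = 1.89928e-05 ms.
Per-hop propagation t_prop = 4310000/210000000 = 20.5238 ms.
Pipeline fill: first packet needs 4·t_tx to clear all hops; remaining 175 packets each add one t_tx.
Total = (4+176-1)·t_tx + 4·t_prop = 179·1.89928e-05 + 4·20.5238 = 82.10 ms.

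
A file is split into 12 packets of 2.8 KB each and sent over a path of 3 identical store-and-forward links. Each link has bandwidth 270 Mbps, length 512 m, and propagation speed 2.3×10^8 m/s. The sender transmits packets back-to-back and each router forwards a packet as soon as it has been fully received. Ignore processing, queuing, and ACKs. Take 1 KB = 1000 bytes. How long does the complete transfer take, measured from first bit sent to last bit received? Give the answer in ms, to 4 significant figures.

Per-hop transmission t_tx = L/R = 22400/270000000 = 0.082963 ms.
Per-hop propagation t_prop = 512/2.3e+08 = 0.00222609 ms.
Pipeline fill: first packet needs 3·t_tx to clear all hops; remaining 11 packets each add one t_tx.
Total = (3+12-1)·t_tx + 3·t_prop = 14·0.082963 + 3·0.00222609 = 1.168 ms.

1.168 ms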